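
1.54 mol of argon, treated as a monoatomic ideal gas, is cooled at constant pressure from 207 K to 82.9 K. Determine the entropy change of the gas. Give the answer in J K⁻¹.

ΔS = -29.3 J/K

At constant pressure, ΔS = nC_p ln(T₂/T₁) with C_p = 5R/2 = 20.79 J mol⁻¹ K⁻¹.
ΔS = 1.54 × 20.79 × ln(82.9/207) = -29.3 J/K.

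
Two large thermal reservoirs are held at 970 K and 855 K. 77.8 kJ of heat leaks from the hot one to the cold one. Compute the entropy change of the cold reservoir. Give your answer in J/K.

ΔS_cold = 91 J/K

The cold reservoir gains heat Q, so ΔS_cold = +Q/T_C = 77800/855 = 91 J/K.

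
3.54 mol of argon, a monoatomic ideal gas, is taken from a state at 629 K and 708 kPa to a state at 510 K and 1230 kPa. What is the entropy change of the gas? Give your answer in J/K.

ΔS = nC_p ln(T₂/T₁) − nR ln(P₂/P₁), with C_p = 5R/2 = 20.79 J mol⁻¹ K⁻¹ for a monoatomic ideal gas.
ΔS = 3.54 × [20.79 × ln(510/629) − 8.314 × ln(1230/708)] = -31.7 J/K.

ΔS = -31.7 J/K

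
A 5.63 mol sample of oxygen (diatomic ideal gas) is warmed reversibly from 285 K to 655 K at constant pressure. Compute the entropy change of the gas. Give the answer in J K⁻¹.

ΔS = 136 J/K

At constant pressure, ΔS = nC_p ln(T₂/T₁) with C_p = 7R/2 = 29.1 J mol⁻¹ K⁻¹.
ΔS = 5.63 × 29.1 × ln(655/285) = 136 J/K.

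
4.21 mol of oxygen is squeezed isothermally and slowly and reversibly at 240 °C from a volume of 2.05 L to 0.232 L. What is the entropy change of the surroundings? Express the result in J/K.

ΔS_surr = 76.3 J/K

For an isothermal ideal gas ΔS_gas = nR ln(V₂/V₁) = 4.21 × 8.314 × ln(0.232/2.05) = -76.3 J/K.
The process is reversible, so ΔS_surr = −ΔS_gas = 76.3 J/K and ΔS_universe = 0.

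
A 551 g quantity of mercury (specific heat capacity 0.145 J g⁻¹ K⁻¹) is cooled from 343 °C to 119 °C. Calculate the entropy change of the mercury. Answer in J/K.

ΔS = -36.1 J/K

In kelvin: T₁ = 616.15 K, T₂ = 392.15 K. ΔS = ∫dQ_rev/T = m c ln(T₂/T₁) = 551 × 0.145 × ln(392.15/616.15) = -36.1 J/K.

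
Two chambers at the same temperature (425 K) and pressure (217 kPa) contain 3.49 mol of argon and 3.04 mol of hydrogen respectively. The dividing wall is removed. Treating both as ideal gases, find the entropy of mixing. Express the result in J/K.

ΔS_mix = 37.5 J/K

Mole fractions: x_A = 3.49/6.53 = 0.534, x_B = 0.466.
ΔS_mix = −R(n_A ln x_A + n_B ln x_B) = −8.314 × (3.49 ln 0.534 + 3.04 ln 0.466) = 37.5 J/K.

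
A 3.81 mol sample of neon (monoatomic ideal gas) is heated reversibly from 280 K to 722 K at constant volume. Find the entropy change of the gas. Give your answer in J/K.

At constant volume, ΔS = nC_V ln(T₂/T₁) with C_V = 3R/2 = 12.47 J mol⁻¹ K⁻¹.
ΔS = 3.81 × 12.47 × ln(722/280) = 45 J/K.

ΔS = 45 J/K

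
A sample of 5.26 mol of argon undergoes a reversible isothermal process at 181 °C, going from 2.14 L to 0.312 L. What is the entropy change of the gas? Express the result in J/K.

For an isothermal ideal gas ΔS_gas = nR ln(V₂/V₁) = 5.26 × 8.314 × ln(0.312/2.14) = -84.2 J/K.

ΔS_gas = -84.2 J/K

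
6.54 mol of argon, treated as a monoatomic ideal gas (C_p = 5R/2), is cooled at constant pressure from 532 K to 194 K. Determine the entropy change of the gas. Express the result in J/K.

At constant pressure, ΔS = nC_p ln(T₂/T₁) with C_p = 5R/2 = 20.79 J mol⁻¹ K⁻¹.
ΔS = 6.54 × 20.79 × ln(194/532) = -137 J/K.

ΔS = -137 J/K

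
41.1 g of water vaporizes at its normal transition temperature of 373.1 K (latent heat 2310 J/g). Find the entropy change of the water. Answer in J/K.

Heat absorbed by the substance: Q = mL = 41.1 × 2310 = 94941 J.
At constant T, ΔS = Q_rev/T = 94941 / 373.1 = 254 J/K.

ΔS = 254 J/K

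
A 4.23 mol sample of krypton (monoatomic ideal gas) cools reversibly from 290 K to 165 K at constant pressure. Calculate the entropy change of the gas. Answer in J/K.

At constant pressure, ΔS = nC_p ln(T₂/T₁) with C_p = 5R/2 = 20.79 J mol⁻¹ K⁻¹.
ΔS = 4.23 × 20.79 × ln(165/290) = -49.6 J/K.

ΔS = -49.6 J/K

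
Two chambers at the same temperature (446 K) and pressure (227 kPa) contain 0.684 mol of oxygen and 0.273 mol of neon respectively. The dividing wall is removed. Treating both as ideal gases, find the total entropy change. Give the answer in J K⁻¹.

Mole fractions: x_A = 0.684/0.957 = 0.715, x_B = 0.285.
ΔS_mix = −R(n_A ln x_A + n_B ln x_B) = −8.314 × (0.684 ln 0.715 + 0.273 ln 0.285) = 4.76 J/K.

ΔS_mix = 4.76 J/K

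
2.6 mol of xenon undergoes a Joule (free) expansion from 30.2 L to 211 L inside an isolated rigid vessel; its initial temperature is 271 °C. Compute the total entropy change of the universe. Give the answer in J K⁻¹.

For an ideal gas in free expansion Q = 0 and W = 0, so T is unchanged.
Entropy is a state function; using a reversible isothermal path, ΔS_gas = nR ln(V₂/V₁) = 2.6 × 8.314 × ln(211/30.2) = 42 J/K.
The insulated surroundings exchange no heat, so ΔS_surr = 0 and ΔS_universe = ΔS_gas.

ΔS_universe = 42 J/K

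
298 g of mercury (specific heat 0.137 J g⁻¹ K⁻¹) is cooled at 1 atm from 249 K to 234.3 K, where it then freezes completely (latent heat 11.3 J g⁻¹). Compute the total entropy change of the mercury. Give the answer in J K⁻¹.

Cooling step: ΔS₁ = m c ln(T_tr/T_i) = 298 × 0.137 × ln(234.3/249) = -2.484 J/K.
Phase change: ΔS₂ = −mL/T_tr = −298 × 11.3 / 234.3 = -14.37 J/K.
ΔS_total = (-2.484) + (-14.37) = -16.9 J/K.

ΔS = -16.9 J/K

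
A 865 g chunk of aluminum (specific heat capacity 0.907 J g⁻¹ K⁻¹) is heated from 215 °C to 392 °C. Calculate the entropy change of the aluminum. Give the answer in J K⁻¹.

In kelvin: T₁ = 488.15 K, T₂ = 665.15 K. ΔS = ∫dQ_rev/T = m c ln(T₂/T₁) = 865 × 0.907 × ln(665.15/488.15) = 243 J/K.

ΔS = 243 J/K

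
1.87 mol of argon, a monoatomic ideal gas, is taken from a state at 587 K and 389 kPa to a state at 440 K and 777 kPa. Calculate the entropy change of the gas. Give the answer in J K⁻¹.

ΔS = -22 J/K

ΔS = nC_p ln(T₂/T₁) − nR ln(P₂/P₁), with C_p = 5R/2 = 20.79 J mol⁻¹ K⁻¹ for a monoatomic ideal gas.
ΔS = 1.87 × [20.79 × ln(440/587) − 8.314 × ln(777/389)] = -22 J/K.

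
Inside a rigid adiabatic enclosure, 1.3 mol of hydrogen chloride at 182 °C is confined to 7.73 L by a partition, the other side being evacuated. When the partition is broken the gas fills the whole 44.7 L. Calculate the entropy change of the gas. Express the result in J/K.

ΔS_gas = 19 J/K

No heat is exchanged and no work is done, so the ideal-gas temperature stays constant.
Entropy is a state function; using a reversible isothermal path, ΔS_gas = nR ln(V₂/V₁) = 1.3 × 8.314 × ln(44.7/7.73) = 19 J/K.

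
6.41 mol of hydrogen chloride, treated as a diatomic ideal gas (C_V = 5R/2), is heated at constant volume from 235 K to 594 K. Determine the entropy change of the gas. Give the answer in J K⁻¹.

ΔS = 124 J/K

At constant volume, ΔS = nC_V ln(T₂/T₁) with C_V = 5R/2 = 20.79 J mol⁻¹ K⁻¹.
ΔS = 6.41 × 20.79 × ln(594/235) = 124 J/K.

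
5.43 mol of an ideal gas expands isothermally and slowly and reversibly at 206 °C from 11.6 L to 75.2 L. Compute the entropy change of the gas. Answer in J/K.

ΔS_gas = 84.4 J/K

For an isothermal ideal gas ΔS_gas = nR ln(V₂/V₁) = 5.43 × 8.314 × ln(75.2/11.6) = 84.4 J/K.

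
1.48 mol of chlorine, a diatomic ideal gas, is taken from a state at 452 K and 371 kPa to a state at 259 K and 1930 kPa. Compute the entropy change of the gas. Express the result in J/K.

ΔS = nC_p ln(T₂/T₁) − nR ln(P₂/P₁), with C_p = 7R/2 = 29.1 J mol⁻¹ K⁻¹ for a diatomic ideal gas.
ΔS = 1.48 × [29.1 × ln(259/452) − 8.314 × ln(1930/371)] = -44.3 J/K.

ΔS = -44.3 J/K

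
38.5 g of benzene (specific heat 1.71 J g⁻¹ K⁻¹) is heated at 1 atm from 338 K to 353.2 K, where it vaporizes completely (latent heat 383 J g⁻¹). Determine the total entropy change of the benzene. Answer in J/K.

ΔS = 44.6 J/K

Warming step: ΔS₁ = m c ln(T_tr/T_i) = 38.5 × 1.71 × ln(353.2/338) = 2.896 J/K.
Phase change: ΔS₂ = +mL/T_tr = 38.5 × 383 / 353.2 = 41.75 J/K.
ΔS_total = (2.896) + (41.75) = 44.6 J/K.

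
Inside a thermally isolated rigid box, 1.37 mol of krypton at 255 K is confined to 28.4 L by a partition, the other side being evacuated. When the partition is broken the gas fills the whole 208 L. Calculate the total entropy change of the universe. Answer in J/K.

No heat is exchanged and no work is done, so the ideal-gas temperature stays constant.
Entropy is a state function; using a reversible isothermal path, ΔS_gas = nR ln(V₂/V₁) = 1.37 × 8.314 × ln(208/28.4) = 22.7 J/K.
The insulated surroundings exchange no heat, so ΔS_surr = 0 and ΔS_universe = ΔS_gas.

ΔS_universe = 22.7 J/K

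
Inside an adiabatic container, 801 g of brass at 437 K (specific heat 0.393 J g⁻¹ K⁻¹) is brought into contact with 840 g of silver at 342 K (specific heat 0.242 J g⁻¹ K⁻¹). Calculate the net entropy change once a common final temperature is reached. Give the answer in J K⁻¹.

Energy balance: T_f = (m₁c₁T₁ + m₂c₂T₂)/(m₁c₁ + m₂c₂) = 399.72 K.
ΔS₁ = m₁c₁ ln(T_f/T₁) = 314.793 × ln(399.72/437) = -28.066 J/K.
ΔS₂ = m₂c₂ ln(T_f/T₂) = 203.28 × ln(399.72/342) = 31.704 J/K.
ΔS_total = -28.066 + 31.704 = 3.64 J/K.

ΔS_total = 3.64 J/K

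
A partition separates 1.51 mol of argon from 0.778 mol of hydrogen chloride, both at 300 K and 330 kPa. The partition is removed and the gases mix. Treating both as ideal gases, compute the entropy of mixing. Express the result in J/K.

ΔS_mix = 12.2 J/K

Mole fractions: x_A = 1.51/2.29 = 0.66, x_B = 0.34.
ΔS_mix = −R(n_A ln x_A + n_B ln x_B) = −8.314 × (1.51 ln 0.66 + 0.778 ln 0.34) = 12.2 J/K.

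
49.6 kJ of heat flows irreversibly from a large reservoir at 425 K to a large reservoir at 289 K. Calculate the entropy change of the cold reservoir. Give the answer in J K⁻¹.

ΔS_cold = 172 J/K

The cold reservoir gains heat Q, so ΔS_cold = +Q/T_C = 49600/289 = 172 J/K.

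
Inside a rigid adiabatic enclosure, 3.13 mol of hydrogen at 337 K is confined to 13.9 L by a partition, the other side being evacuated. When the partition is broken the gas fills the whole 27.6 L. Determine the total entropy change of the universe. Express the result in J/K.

ΔS_universe = 17.8 J/K

No heat is exchanged and no work is done, so the ideal-gas temperature stays constant.
Entropy is a state function; using a reversible isothermal path, ΔS_gas = nR ln(V₂/V₁) = 3.13 × 8.314 × ln(27.6/13.9) = 17.8 J/K.
The insulated surroundings exchange no heat, so ΔS_surr = 0 and ΔS_universe = ΔS_gas.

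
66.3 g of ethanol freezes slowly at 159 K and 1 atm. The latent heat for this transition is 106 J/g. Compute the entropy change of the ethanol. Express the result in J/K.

Heat released by the substance: Q = −mL = −66.3 × 106 = −7027.8 J.
At constant T, ΔS = Q_rev/T = −7027.8 / 159 = -44.2 J/K.

ΔS = -44.2 J/K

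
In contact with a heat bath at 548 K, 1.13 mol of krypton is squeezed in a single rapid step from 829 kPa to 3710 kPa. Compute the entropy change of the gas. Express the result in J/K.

ΔS_gas = -14.1 J/K

Entropy is a state function, so ΔS_gas depends only on the end states.
For an isothermal ideal gas ΔS_gas = nR ln(P₁/P₂) = 1.13 × 8.314 × ln(829/3710) = -14.1 J/K.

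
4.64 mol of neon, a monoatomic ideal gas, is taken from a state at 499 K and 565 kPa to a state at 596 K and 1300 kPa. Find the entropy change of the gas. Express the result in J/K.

ΔS = -15 J/K

ΔS = nC_p ln(T₂/T₁) − nR ln(P₂/P₁), with C_p = 5R/2 = 20.79 J mol⁻¹ K⁻¹ for a monoatomic ideal gas.
ΔS = 4.64 × [20.79 × ln(596/499) − 8.314 × ln(1300/565)] = -15 J/K.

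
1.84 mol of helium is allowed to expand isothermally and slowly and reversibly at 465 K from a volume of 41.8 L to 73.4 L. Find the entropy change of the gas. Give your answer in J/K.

ΔS_gas = 8.61 J/K

For an isothermal ideal gas ΔS_gas = nR ln(V₂/V₁) = 1.84 × 8.314 × ln(73.4/41.8) = 8.61 J/K.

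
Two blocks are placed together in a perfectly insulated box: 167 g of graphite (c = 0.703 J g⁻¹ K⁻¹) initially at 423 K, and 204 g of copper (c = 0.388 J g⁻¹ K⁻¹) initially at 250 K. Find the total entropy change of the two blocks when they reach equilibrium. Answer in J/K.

ΔS_total = 6.25 J/K

Energy balance: T_f = (m₁c₁T₁ + m₂c₂T₂)/(m₁c₁ + m₂c₂) = 353.33 K.
ΔS₁ = m₁c₁ ln(T_f/T₁) = 117.401 × ln(353.33/423) = -21.13 J/K.
ΔS₂ = m₂c₂ ln(T_f/T₂) = 79.152 × ln(353.33/250) = 27.38 J/K.
ΔS_total = -21.13 + 27.38 = 6.25 J/K.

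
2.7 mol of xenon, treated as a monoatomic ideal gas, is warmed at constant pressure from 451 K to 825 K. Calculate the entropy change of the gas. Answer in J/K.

At constant pressure, ΔS = nC_p ln(T₂/T₁) with C_p = 5R/2 = 20.79 J mol⁻¹ K⁻¹.
ΔS = 2.7 × 20.79 × ln(825/451) = 33.9 J/K.

ΔS = 33.9 J/K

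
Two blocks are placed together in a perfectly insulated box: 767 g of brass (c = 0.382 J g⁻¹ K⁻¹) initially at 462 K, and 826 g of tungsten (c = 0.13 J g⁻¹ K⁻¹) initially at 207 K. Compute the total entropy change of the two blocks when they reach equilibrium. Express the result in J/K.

Energy balance: T_f = (m₁c₁T₁ + m₂c₂T₂)/(m₁c₁ + m₂c₂) = 393.61 K.
ΔS₁ = m₁c₁ ln(T_f/T₁) = 292.994 × ln(393.61/462) = -46.94 J/K.
ΔS₂ = m₂c₂ ln(T_f/T₂) = 107.38 × ln(393.61/207) = 69.01 J/K.
ΔS_total = -46.94 + 69.01 = 22.1 J/K.

ΔS_total = 22.1 J/K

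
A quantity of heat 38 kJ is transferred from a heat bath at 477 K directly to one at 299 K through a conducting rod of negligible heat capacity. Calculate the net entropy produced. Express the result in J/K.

ΔS_hot = −Q/T_H = −38000/477 = -79.66 J/K and ΔS_cold = +Q/T_C = 38000/299 = 127.1 J/K.
ΔS_total = -79.66 + 127.1 = 47.4 J/K, positive as the second law requires.

ΔS_total = 47.4 J/K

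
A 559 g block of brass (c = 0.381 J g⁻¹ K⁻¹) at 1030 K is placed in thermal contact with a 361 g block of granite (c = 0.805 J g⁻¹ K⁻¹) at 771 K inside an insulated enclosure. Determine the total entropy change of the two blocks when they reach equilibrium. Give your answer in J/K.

Energy balance: T_f = (m₁c₁T₁ + m₂c₂T₂)/(m₁c₁ + m₂c₂) = 880.54 K.
ΔS₁ = m₁c₁ ln(T_f/T₁) = 212.979 × ln(880.54/1030) = -33.391 J/K.
ΔS₂ = m₂c₂ ln(T_f/T₂) = 290.605 × ln(880.54/771) = 38.605 J/K.
ΔS_total = -33.391 + 38.605 = 5.21 J/K.

ΔS_total = 5.21 J/K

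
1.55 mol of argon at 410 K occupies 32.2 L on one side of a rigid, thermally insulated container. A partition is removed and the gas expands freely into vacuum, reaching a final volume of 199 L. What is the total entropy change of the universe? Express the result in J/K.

ΔS_universe = 23.5 J/K

No heat is exchanged and no work is done, so the ideal-gas temperature stays constant.
Entropy is a state function; using a reversible isothermal path, ΔS_gas = nR ln(V₂/V₁) = 1.55 × 8.314 × ln(199/32.2) = 23.5 J/K.
The insulated surroundings exchange no heat, so ΔS_surr = 0 and ΔS_universe = ΔS_gas.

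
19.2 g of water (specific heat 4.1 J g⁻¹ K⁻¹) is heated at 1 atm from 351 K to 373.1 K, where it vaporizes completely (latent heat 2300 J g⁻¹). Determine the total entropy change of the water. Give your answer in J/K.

Warming step: ΔS₁ = m c ln(T_tr/T_i) = 19.2 × 4.1 × ln(373.1/351) = 4.807 J/K.
Phase change: ΔS₂ = +mL/T_tr = 19.2 × 2300 / 373.1 = 118.4 J/K.
ΔS_total = (4.807) + (118.4) = 123 J/K.

ΔS = 123 J/K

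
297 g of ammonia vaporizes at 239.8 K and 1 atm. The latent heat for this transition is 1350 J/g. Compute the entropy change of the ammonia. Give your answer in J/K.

ΔS = 1670 J/K

Heat absorbed by the substance: Q = mL = 297 × 1350 = 400950 J.
At constant T, ΔS = Q_rev/T = 400950 / 239.8 = 1670 J/K.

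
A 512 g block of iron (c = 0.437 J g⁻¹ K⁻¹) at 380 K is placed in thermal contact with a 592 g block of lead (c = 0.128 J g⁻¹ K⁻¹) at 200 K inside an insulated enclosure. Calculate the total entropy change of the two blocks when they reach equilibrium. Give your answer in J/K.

ΔS_total = 10.4 J/K

Energy balance: T_f = (m₁c₁T₁ + m₂c₂T₂)/(m₁c₁ + m₂c₂) = 334.46 K.
ΔS₁ = m₁c₁ ln(T_f/T₁) = 223.744 × ln(334.46/380) = -28.56 J/K.
ΔS₂ = m₂c₂ ln(T_f/T₂) = 75.776 × ln(334.46/200) = 38.96 J/K.
ΔS_total = -28.56 + 38.96 = 10.4 J/K.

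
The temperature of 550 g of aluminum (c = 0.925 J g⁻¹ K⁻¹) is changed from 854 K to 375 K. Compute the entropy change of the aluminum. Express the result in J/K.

ΔS = -419 J/K

ΔS = ∫dQ_rev/T = m c ln(T₂/T₁) = 550 × 0.925 × ln(375/854) = -419 J/K.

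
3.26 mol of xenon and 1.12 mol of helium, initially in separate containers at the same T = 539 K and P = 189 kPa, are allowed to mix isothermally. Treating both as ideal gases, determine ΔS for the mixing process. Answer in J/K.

ΔS_mix = 20.7 J/K

Mole fractions: x_A = 3.26/4.38 = 0.744, x_B = 0.256.
ΔS_mix = −R(n_A ln x_A + n_B ln x_B) = −8.314 × (3.26 ln 0.744 + 1.12 ln 0.256) = 20.7 J/K.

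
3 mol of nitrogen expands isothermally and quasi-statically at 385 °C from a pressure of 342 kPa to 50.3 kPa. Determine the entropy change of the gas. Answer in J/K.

For an isothermal ideal gas ΔS_gas = nR ln(P₁/P₂) = 3 × 8.314 × ln(342/50.3) = 47.8 J/K.

ΔS_gas = 47.8 J/K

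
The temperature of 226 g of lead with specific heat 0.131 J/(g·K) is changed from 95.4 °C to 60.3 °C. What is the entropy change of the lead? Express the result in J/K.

In kelvin: T₁ = 368.55 K, T₂ = 333.45 K. ΔS = ∫dQ_rev/T = m c ln(T₂/T₁) = 226 × 0.131 × ln(333.45/368.55) = -2.96 J/K.

ΔS = -2.96 J/K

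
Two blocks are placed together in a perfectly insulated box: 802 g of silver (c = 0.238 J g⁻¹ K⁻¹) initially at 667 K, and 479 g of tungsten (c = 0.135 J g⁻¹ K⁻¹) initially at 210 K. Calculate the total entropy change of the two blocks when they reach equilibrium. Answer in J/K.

ΔS_total = 26.1 J/K

Energy balance: T_f = (m₁c₁T₁ + m₂c₂T₂)/(m₁c₁ + m₂c₂) = 551.36 K.
ΔS₁ = m₁c₁ ln(T_f/T₁) = 190.876 × ln(551.36/667) = -36.34 J/K.
ΔS₂ = m₂c₂ ln(T_f/T₂) = 64.665 × ln(551.36/210) = 62.42 J/K.
ΔS_total = -36.34 + 62.42 = 26.1 J/K.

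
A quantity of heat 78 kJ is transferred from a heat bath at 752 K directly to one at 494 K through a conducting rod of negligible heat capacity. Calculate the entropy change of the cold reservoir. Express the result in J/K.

ΔS_cold = 158 J/K

The cold reservoir gains heat Q, so ΔS_cold = +Q/T_C = 78000/494 = 158 J/K.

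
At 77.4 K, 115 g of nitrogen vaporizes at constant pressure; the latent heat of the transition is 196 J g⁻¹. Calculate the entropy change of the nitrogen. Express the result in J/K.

ΔS = 291 J/K

Heat absorbed by the substance: Q = mL = 115 × 196 = 22540 J.
At constant T, ΔS = Q_rev/T = 22540 / 77.4 = 291 J/K.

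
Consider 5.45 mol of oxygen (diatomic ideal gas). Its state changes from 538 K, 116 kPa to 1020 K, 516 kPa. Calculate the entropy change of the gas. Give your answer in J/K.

ΔS = 33.8 J/K

ΔS = nC_p ln(T₂/T₁) − nR ln(P₂/P₁), with C_p = 7R/2 = 29.1 J mol⁻¹ K⁻¹ for a diatomic ideal gas.
ΔS = 5.45 × [29.1 × ln(1020/538) − 8.314 × ln(516/116)] = 33.8 J/K.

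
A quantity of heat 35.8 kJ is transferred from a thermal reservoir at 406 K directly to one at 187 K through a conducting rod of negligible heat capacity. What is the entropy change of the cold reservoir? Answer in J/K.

ΔS_cold = 191 J/K

The cold reservoir gains heat Q, so ΔS_cold = +Q/T_C = 35800/187 = 191 J/K.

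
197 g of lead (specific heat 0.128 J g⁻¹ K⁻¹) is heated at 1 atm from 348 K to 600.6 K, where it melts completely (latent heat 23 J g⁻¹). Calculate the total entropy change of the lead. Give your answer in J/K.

ΔS = 21.3 J/K

Warming step: ΔS₁ = m c ln(T_tr/T_i) = 197 × 0.128 × ln(600.6/348) = 13.76 J/K.
Phase change: ΔS₂ = +mL/T_tr = 197 × 23 / 600.6 = 7.544 J/K.
ΔS_total = (13.76) + (7.544) = 21.3 J/K.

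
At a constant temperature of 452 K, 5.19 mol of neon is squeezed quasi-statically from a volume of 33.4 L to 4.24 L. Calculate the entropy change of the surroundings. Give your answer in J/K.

For an isothermal ideal gas ΔS_gas = nR ln(V₂/V₁) = 5.19 × 8.314 × ln(4.24/33.4) = -89.1 J/K.
The process is reversible, so ΔS_surr = −ΔS_gas = 89.1 J/K and ΔS_universe = 0.

ΔS_surr = 89.1 J/K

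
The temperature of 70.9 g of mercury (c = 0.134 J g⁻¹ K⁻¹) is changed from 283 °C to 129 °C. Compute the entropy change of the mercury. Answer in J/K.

In kelvin: T₁ = 556.15 K, T₂ = 402.15 K. ΔS = ∫dQ_rev/T = m c ln(T₂/T₁) = 70.9 × 0.134 × ln(402.15/556.15) = -3.08 J/K.

ΔS = -3.08 J/K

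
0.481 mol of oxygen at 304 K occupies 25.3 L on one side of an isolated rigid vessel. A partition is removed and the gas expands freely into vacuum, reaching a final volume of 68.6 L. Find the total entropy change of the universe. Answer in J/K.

For an ideal gas in free expansion Q = 0 and W = 0, so T is unchanged.
Entropy is a state function; using a reversible isothermal path, ΔS_gas = nR ln(V₂/V₁) = 0.481 × 8.314 × ln(68.6/25.3) = 3.99 J/K.
The insulated surroundings exchange no heat, so ΔS_surr = 0 and ΔS_universe = ΔS_gas.

ΔS_universe = 3.99 J/K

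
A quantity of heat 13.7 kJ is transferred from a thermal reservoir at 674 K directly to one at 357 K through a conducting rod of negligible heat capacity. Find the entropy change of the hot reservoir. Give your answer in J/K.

The hot reservoir loses heat Q, so ΔS_hot = −Q/T_H = −13700/674 = -20.3 J/K.

ΔS_hot = -20.3 J/K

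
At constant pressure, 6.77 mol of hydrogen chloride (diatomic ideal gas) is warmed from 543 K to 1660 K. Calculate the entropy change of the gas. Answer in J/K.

ΔS = 220 J/K

At constant pressure, ΔS = nC_p ln(T₂/T₁) with C_p = 7R/2 = 29.1 J mol⁻¹ K⁻¹.
ΔS = 6.77 × 29.1 × ln(1660/543) = 220 J/K.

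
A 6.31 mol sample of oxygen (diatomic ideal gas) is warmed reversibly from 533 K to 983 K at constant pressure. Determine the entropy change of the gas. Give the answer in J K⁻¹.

At constant pressure, ΔS = nC_p ln(T₂/T₁) with C_p = 7R/2 = 29.1 J mol⁻¹ K⁻¹.
ΔS = 6.31 × 29.1 × ln(983/533) = 112 J/K.

ΔS = 112 J/K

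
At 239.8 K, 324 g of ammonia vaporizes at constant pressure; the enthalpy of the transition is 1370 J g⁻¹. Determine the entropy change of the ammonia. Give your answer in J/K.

Heat absorbed by the substance: Q = mL = 324 × 1370 = 443880 J.
At constant T, ΔS = Q_rev/T = 443880 / 239.8 = 1850 J/K.

ΔS = 1850 J/K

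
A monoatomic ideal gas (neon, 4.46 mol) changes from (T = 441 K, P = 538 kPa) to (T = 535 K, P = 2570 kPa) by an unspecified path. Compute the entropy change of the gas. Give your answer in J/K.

ΔS = -40.1 J/K

ΔS = nC_p ln(T₂/T₁) − nR ln(P₂/P₁), with C_p = 5R/2 = 20.79 J mol⁻¹ K⁻¹ for a monoatomic ideal gas.
ΔS = 4.46 × [20.79 × ln(535/441) − 8.314 × ln(2570/538)] = -40.1 J/K.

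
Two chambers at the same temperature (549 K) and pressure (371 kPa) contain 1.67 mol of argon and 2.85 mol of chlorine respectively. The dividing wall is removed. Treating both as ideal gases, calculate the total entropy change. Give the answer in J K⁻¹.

ΔS_mix = 24.8 J/K

Mole fractions: x_A = 1.67/4.52 = 0.369, x_B = 0.631.
ΔS_mix = −R(n_A ln x_A + n_B ln x_B) = −8.314 × (1.67 ln 0.369 + 2.85 ln 0.631) = 24.8 J/K.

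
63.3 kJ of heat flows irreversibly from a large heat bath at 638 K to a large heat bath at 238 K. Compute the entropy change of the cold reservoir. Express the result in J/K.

ΔS_cold = 266 J/K

The cold reservoir gains heat Q, so ΔS_cold = +Q/T_C = 63300/238 = 266 J/K.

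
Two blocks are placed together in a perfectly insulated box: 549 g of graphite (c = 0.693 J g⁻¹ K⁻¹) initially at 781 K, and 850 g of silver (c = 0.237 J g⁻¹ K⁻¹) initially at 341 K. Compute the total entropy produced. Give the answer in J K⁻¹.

ΔS_total = 40.7 J/K

Energy balance: T_f = (m₁c₁T₁ + m₂c₂T₂)/(m₁c₁ + m₂c₂) = 628.68 K.
ΔS₁ = m₁c₁ ln(T_f/T₁) = 380.457 × ln(628.68/781) = -82.54 J/K.
ΔS₂ = m₂c₂ ln(T_f/T₂) = 201.45 × ln(628.68/341) = 123.2 J/K.
ΔS_total = -82.54 + 123.2 = 40.7 J/K.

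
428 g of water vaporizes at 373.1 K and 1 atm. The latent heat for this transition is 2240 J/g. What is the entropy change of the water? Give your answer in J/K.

ΔS = 2570 J/K

Heat absorbed by the substance: Q = mL = 428 × 2240 = 958720 J.
At constant T, ΔS = Q_rev/T = 958720 / 373.1 = 2570 J/K.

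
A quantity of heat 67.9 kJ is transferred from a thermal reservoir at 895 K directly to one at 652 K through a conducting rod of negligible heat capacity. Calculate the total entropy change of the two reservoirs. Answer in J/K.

ΔS_hot = −Q/T_H = −67900/895 = -75.866 J/K and ΔS_cold = +Q/T_C = 67900/652 = 104.14 J/K.
ΔS_total = -75.866 + 104.14 = 28.3 J/K, positive as the second law requires.

ΔS_total = 28.3 J/K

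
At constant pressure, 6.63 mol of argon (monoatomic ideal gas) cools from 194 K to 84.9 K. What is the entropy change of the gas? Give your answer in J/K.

ΔS = -114 J/K

At constant pressure, ΔS = nC_p ln(T₂/T₁) with C_p = 5R/2 = 20.79 J mol⁻¹ K⁻¹.
ΔS = 6.63 × 20.79 × ln(84.9/194) = -114 J/K.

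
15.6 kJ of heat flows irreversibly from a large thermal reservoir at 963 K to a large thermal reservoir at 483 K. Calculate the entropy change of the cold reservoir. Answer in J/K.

ΔS_cold = 32.3 J/K

The cold reservoir gains heat Q, so ΔS_cold = +Q/T_C = 15600/483 = 32.3 J/K.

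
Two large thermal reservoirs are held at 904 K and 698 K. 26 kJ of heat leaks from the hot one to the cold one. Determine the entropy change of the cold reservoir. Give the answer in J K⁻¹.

ΔS_cold = 37.2 J/K

The cold reservoir gains heat Q, so ΔS_cold = +Q/T_C = 26000/698 = 37.2 J/K.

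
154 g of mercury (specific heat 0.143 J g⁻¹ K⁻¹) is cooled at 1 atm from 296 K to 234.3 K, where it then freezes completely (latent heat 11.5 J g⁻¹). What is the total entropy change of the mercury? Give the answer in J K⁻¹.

ΔS = -12.7 J/K

Cooling step: ΔS₁ = m c ln(T_tr/T_i) = 154 × 0.143 × ln(234.3/296) = -5.148 J/K.
Phase change: ΔS₂ = −mL/T_tr = −154 × 11.5 / 234.3 = -7.559 J/K.
ΔS_total = (-5.148) + (-7.559) = -12.7 J/K.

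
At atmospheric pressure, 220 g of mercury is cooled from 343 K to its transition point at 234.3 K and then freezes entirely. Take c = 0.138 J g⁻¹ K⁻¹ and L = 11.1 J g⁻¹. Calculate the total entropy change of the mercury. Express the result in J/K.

ΔS = -22 J/K

Cooling step: ΔS₁ = m c ln(T_tr/T_i) = 220 × 0.138 × ln(234.3/343) = -11.57 J/K.
Phase change: ΔS₂ = −mL/T_tr = −220 × 11.1 / 234.3 = -10.42 J/K.
ΔS_total = (-11.57) + (-10.42) = -22 J/K.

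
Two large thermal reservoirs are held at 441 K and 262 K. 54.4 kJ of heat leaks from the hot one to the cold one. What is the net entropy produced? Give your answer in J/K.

ΔS_total = 84.3 J/K

ΔS_hot = −Q/T_H = −54400/441 = -123.36 J/K and ΔS_cold = +Q/T_C = 54400/262 = 207.63 J/K.
ΔS_total = -123.36 + 207.63 = 84.3 J/K, positive as the second law requires.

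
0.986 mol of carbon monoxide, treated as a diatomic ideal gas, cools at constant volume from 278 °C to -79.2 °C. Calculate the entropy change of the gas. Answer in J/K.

In kelvin: T₁ = 551.15 K, T₂ = 193.95 K. At constant volume, ΔS = nC_V ln(T₂/T₁) with C_V = 5R/2 = 20.79 J mol⁻¹ K⁻¹.
ΔS = 0.986 × 20.79 × ln(193.95/551.15) = -21.4 J/K.

ΔS = -21.4 J/K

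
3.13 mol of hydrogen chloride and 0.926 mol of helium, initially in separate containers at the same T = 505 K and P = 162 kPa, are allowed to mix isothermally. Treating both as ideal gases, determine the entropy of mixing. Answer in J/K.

ΔS_mix = 18.1 J/K

Mole fractions: x_A = 3.13/4.06 = 0.772, x_B = 0.228.
ΔS_mix = −R(n_A ln x_A + n_B ln x_B) = −8.314 × (3.13 ln 0.772 + 0.926 ln 0.228) = 18.1 J/K.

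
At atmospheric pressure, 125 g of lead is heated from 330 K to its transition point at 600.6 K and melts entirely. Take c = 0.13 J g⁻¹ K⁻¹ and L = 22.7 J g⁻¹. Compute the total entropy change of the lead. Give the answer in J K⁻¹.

ΔS = 14.5 J/K

Warming step: ΔS₁ = m c ln(T_tr/T_i) = 125 × 0.13 × ln(600.6/330) = 9.731 J/K.
Phase change: ΔS₂ = +mL/T_tr = 125 × 22.7 / 600.6 = 4.724 J/K.
ΔS_total = (9.731) + (4.724) = 14.5 J/K.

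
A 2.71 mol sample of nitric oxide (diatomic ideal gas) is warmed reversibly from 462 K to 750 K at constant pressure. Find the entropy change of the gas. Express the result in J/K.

ΔS = 38.2 J/K

At constant pressure, ΔS = nC_p ln(T₂/T₁) with C_p = 7R/2 = 29.1 J mol⁻¹ K⁻¹.
ΔS = 2.71 × 29.1 × ln(750/462) = 38.2 J/K.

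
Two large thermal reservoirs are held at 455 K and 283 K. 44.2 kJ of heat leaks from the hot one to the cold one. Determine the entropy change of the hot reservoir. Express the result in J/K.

The hot reservoir loses heat Q, so ΔS_hot = −Q/T_H = −44200/455 = -97.1 J/K.

ΔS_hot = -97.1 J/K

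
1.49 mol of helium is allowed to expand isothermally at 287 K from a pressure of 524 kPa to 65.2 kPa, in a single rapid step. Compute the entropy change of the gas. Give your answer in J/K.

ΔS_gas = 25.8 J/K

Entropy is a state function, so ΔS_gas depends only on the end states.
For an isothermal ideal gas ΔS_gas = nR ln(P₁/P₂) = 1.49 × 8.314 × ln(524/65.2) = 25.8 J/K.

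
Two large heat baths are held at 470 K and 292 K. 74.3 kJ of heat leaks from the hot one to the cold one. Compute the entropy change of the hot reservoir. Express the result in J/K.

ΔS_hot = -158 J/K

The hot reservoir loses heat Q, so ΔS_hot = −Q/T_H = −74300/470 = -158 J/K.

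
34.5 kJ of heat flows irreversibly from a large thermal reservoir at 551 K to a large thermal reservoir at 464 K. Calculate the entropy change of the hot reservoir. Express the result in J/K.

ΔS_hot = -62.6 J/K

The hot reservoir loses heat Q, so ΔS_hot = −Q/T_H = −34500/551 = -62.6 J/K.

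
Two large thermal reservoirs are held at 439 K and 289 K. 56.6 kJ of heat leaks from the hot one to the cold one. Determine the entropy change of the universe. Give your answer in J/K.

ΔS_total = 66.9 J/K

ΔS_hot = −Q/T_H = −56600/439 = -128.9 J/K and ΔS_cold = +Q/T_C = 56600/289 = 195.8 J/K.
ΔS_total = -128.9 + 195.8 = 66.9 J/K, positive as the second law requires.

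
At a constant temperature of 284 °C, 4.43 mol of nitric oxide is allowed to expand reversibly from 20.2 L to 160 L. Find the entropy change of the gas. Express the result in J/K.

ΔS_gas = 76.2 J/K

For an isothermal ideal gas ΔS_gas = nR ln(V₂/V₁) = 4.43 × 8.314 × ln(160/20.2) = 76.2 J/K.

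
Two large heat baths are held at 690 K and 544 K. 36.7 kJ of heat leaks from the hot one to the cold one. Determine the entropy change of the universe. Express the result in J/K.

ΔS_total = 14.3 J/K

ΔS_hot = −Q/T_H = −36700/690 = -53.19 J/K and ΔS_cold = +Q/T_C = 36700/544 = 67.46 J/K.
ΔS_total = -53.19 + 67.46 = 14.3 J/K, positive as the second law requires.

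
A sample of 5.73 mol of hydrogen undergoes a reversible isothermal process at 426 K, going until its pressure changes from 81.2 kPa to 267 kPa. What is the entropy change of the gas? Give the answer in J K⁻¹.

For an isothermal ideal gas ΔS_gas = nR ln(P₁/P₂) = 5.73 × 8.314 × ln(81.2/267) = -56.7 J/K.

ΔS_gas = -56.7 J/K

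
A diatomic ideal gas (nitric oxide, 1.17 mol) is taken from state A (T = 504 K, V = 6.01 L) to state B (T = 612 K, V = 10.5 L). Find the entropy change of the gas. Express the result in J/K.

Entropy is a state function: ΔS = nC_V ln(T₂/T₁) + nR ln(V₂/V₁), with C_V = 5R/2 = 20.79 J mol⁻¹ K⁻¹ for a diatomic ideal gas.
ΔS = 1.17 × [20.79 × ln(612/504) + 8.314 × ln(10.5/6.01)] = 10.1 J/K.

ΔS = 10.1 J/K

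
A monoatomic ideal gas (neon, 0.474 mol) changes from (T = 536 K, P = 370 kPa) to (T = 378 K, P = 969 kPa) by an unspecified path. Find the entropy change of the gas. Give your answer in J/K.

ΔS = nC_p ln(T₂/T₁) − nR ln(P₂/P₁), with C_p = 5R/2 = 20.79 J mol⁻¹ K⁻¹ for a monoatomic ideal gas.
ΔS = 0.474 × [20.79 × ln(378/536) − 8.314 × ln(969/370)] = -7.23 J/K.

ΔS = -7.23 J/K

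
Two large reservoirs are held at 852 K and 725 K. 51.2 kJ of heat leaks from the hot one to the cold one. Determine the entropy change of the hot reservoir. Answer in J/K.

The hot reservoir loses heat Q, so ΔS_hot = −Q/T_H = −51200/852 = -60.1 J/K.

ΔS_hot = -60.1 J/K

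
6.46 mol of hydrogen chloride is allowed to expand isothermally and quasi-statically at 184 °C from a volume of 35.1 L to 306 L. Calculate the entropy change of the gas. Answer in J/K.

For an isothermal ideal gas ΔS_gas = nR ln(V₂/V₁) = 6.46 × 8.314 × ln(306/35.1) = 116 J/K.

ΔS_gas = 116 J/K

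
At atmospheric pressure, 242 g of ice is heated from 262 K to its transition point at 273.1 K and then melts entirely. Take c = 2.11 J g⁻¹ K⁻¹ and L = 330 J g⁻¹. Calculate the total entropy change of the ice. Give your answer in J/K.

Warming step: ΔS₁ = m c ln(T_tr/T_i) = 242 × 2.11 × ln(273.1/262) = 21.19 J/K.
Phase change: ΔS₂ = +mL/T_tr = 242 × 330 / 273.1 = 292.4 J/K.
ΔS_total = (21.19) + (292.4) = 314 J/K.

ΔS = 314 J/K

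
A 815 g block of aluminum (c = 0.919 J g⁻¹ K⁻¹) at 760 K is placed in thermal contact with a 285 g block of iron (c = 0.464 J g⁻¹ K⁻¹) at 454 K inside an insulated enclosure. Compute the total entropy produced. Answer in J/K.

ΔS_total = 13.2 J/K

Energy balance: T_f = (m₁c₁T₁ + m₂c₂T₂)/(m₁c₁ + m₂c₂) = 714.08 K.
ΔS₁ = m₁c₁ ln(T_f/T₁) = 748.985 × ln(714.08/760) = -46.68 J/K.
ΔS₂ = m₂c₂ ln(T_f/T₂) = 132.24 × ln(714.08/454) = 59.89 J/K.
ΔS_total = -46.68 + 59.89 = 13.2 J/K.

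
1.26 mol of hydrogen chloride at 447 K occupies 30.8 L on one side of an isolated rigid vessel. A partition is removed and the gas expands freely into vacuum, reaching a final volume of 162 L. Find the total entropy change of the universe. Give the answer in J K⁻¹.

No heat is exchanged and no work is done, so the ideal-gas temperature stays constant.
Entropy is a state function; using a reversible isothermal path, ΔS_gas = nR ln(V₂/V₁) = 1.26 × 8.314 × ln(162/30.8) = 17.4 J/K.
The insulated surroundings exchange no heat, so ΔS_surr = 0 and ΔS_universe = ΔS_gas.

ΔS_universe = 17.4 J/K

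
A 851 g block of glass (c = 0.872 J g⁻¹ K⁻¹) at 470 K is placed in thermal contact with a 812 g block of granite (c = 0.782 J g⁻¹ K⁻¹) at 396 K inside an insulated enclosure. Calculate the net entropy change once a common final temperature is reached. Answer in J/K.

ΔS_total = 4.99 J/K

Energy balance: T_f = (m₁c₁T₁ + m₂c₂T₂)/(m₁c₁ + m₂c₂) = 435.88 K.
ΔS₁ = m₁c₁ ln(T_f/T₁) = 742.072 × ln(435.88/470) = -55.93 J/K.
ΔS₂ = m₂c₂ ln(T_f/T₂) = 634.984 × ln(435.88/396) = 60.92 J/K.
ΔS_total = -55.93 + 60.92 = 4.99 J/K.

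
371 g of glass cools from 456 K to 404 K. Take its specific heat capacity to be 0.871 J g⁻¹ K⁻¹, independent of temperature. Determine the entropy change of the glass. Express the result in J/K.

ΔS = ∫dQ_rev/T = m c ln(T₂/T₁) = 371 × 0.871 × ln(404/456) = -39.1 J/K.

ΔS = -39.1 J/K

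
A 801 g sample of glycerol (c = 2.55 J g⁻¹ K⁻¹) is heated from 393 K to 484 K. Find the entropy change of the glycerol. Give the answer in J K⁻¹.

ΔS = ∫dQ_rev/T = m c ln(T₂/T₁) = 801 × 2.55 × ln(484/393) = 425 J/K.

ΔS = 425 J/K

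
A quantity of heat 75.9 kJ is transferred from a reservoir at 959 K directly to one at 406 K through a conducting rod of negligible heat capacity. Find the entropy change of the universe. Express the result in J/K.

ΔS_total = 108 J/K

ΔS_hot = −Q/T_H = −75900/959 = -79.14 J/K and ΔS_cold = +Q/T_C = 75900/406 = 186.9 J/K.
ΔS_total = -79.14 + 186.9 = 108 J/K, positive as the second law requires.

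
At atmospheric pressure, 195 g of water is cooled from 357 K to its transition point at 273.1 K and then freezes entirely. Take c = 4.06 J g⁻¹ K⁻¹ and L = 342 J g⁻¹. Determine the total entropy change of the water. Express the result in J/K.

ΔS = -456 J/K

Cooling step: ΔS₁ = m c ln(T_tr/T_i) = 195 × 4.06 × ln(273.1/357) = -212.1 J/K.
Phase change: ΔS₂ = −mL/T_tr = −195 × 342 / 273.1 = -244.2 J/K.
ΔS_total = (-212.1) + (-244.2) = -456 J/K.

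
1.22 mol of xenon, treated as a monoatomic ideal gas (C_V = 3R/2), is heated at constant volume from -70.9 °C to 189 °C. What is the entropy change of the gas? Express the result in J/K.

ΔS = 12.6 J/K

In kelvin: T₁ = 202.25 K, T₂ = 462.15 K. At constant volume, ΔS = nC_V ln(T₂/T₁) with C_V = 3R/2 = 12.47 J mol⁻¹ K⁻¹.
ΔS = 1.22 × 12.47 × ln(462.15/202.25) = 12.6 J/K.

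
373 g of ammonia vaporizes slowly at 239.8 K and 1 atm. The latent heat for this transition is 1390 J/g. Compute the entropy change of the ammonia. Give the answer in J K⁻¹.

Heat absorbed by the substance: Q = mL = 373 × 1390 = 518470 J.
At constant T, ΔS = Q_rev/T = 518470 / 239.8 = 2160 J/K.

ΔS = 2160 J/K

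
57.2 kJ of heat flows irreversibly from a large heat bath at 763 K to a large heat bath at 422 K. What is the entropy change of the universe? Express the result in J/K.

ΔS_hot = −Q/T_H = −57200/763 = -74.967 J/K and ΔS_cold = +Q/T_C = 57200/422 = 135.55 J/K.
ΔS_total = -74.967 + 135.55 = 60.6 J/K, positive as the second law requires.

ΔS_total = 60.6 J/K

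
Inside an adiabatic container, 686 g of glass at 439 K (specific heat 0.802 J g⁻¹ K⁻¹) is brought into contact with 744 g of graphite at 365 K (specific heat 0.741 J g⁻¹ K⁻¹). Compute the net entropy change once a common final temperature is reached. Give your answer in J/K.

ΔS_total = 4.69 J/K

Energy balance: T_f = (m₁c₁T₁ + m₂c₂T₂)/(m₁c₁ + m₂c₂) = 401.96 K.
ΔS₁ = m₁c₁ ln(T_f/T₁) = 550.172 × ln(401.96/439) = -48.49 J/K.
ΔS₂ = m₂c₂ ln(T_f/T₂) = 551.304 × ln(401.96/365) = 53.18 J/K.
ΔS_total = -48.49 + 53.18 = 4.69 J/K.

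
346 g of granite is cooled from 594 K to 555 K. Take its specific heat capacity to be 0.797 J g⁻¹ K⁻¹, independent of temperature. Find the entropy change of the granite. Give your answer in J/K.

ΔS = -18.7 J/K

ΔS = ∫dQ_rev/T = m c ln(T₂/T₁) = 346 × 0.797 × ln(555/594) = -18.7 J/K.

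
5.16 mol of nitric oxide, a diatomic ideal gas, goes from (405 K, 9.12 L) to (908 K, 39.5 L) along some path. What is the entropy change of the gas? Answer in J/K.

Entropy is a state function: ΔS = nC_V ln(T₂/T₁) + nR ln(V₂/V₁), with C_V = 5R/2 = 20.79 J mol⁻¹ K⁻¹ for a diatomic ideal gas.
ΔS = 5.16 × [20.79 × ln(908/405) + 8.314 × ln(39.5/9.12)] = 149 J/K.

ΔS = 149 J/K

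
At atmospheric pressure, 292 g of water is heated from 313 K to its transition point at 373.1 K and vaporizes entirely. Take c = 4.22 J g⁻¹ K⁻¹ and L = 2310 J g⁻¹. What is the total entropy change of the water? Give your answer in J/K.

ΔS = 2020 J/K

Warming step: ΔS₁ = m c ln(T_tr/T_i) = 292 × 4.22 × ln(373.1/313) = 216.4 J/K.
Phase change: ΔS₂ = +mL/T_tr = 292 × 2310 / 373.1 = 1808 J/K.
ΔS_total = (216.4) + (1808) = 2020 J/K.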